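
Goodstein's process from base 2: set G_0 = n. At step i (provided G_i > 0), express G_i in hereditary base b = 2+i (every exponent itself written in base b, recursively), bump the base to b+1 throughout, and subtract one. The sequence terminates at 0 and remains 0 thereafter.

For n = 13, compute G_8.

13 —HB2→ 2^(2 + 1) + 2^2 + 1 —bump→ 3^(3 + 1) + 3^3 + 1 = 109 —(−1)→ 108
108 —HB3→ 3^(3 + 1) + 3^3 —bump→ 4^(4 + 1) + 4^4 = 1280 —(−1)→ 1279
1279 —HB4→ 4^(4 + 1) + 3·4^3 + 3·4^2 + 3·4 + 3 —bump→ 5^(5 + 1) + 3·5^3 + 3·5^2 + 3·5 + 3 = 16093 —(−1)→ 16092
16092 —HB5→ 5^(5 + 1) + 3·5^3 + 3·5^2 + 3·5 + 2 —bump→ 6^(6 + 1) + 3·6^3 + 3·6^2 + 3·6 + 2 = 280712 —(−1)→ 280711
280711 —HB6→ 6^(6 + 1) + 3·6^3 + 3·6^2 + 3·6 + 1 —bump→ 7^(7 + 1) + 3·7^3 + 3·7^2 + 3·7 + 1 = 5765999 —(−1)→ 5765998
5765998 —HB7→ 7^(7 + 1) + 3·7^3 + 3·7^2 + 3·7 —bump→ 8^(8 + 1) + 3·8^3 + 3·8^2 + 3·8 = 134219480 —(−1)→ 134219479
134219479 —HB8→ 8^(8 + 1) + 3·8^3 + 3·8^2 + 2·8 + 7 —bump→ 9^(9 + 1) + 3·9^3 + 3·9^2 + 2·9 + 7 = 3486786856 —(−1)→ 3486786855
3486786855 —HB9→ 9^(9 + 1) + 3·9^3 + 3·9^2 + 2·9 + 6 —bump→ 10^(10 + 1) + 3·10^3 + 3·10^2 + 2·10 + 6 = 100000003326 —(−1)→ 100000003325

100000003325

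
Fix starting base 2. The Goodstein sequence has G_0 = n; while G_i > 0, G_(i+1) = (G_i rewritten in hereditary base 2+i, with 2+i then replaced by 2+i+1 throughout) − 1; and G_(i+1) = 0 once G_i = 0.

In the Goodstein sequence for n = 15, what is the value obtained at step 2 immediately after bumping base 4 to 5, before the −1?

i=0: 15 = 2^(2 + 1) + 2^2 + 2 + 1 (b=2); 2→3: 3^(3 + 1) + 3^3 + 3 + 1 = 112; 112−1 = 111
i=1: 111 = 3^(3 + 1) + 3^3 + 3 (b=3); 3→4: 4^(4 + 1) + 4^4 + 4 = 1284; 1284−1 = 1283
i=2: 1283 = 4^(4 + 1) + 4^4 + 3 (b=4); 4→5: 5^(5 + 1) + 5^5 + 3 = 18753; 18753−1 = 18752

18753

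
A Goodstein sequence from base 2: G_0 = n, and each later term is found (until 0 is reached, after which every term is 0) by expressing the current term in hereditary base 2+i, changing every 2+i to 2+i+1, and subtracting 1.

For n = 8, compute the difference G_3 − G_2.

5757

G_0=8  [base 2] 2^(2 + 1)  →[2↦3]→  3^(3 + 1) = 81  −1 ⇒ G_1=80
G_1=80  [base 3] 2·3^3 + 2·3^2 + 2·3 + 2  →[3↦4]→  2·4^4 + 2·4^2 + 2·4 + 2 = 554  −1 ⇒ G_2=553
G_2=553  [base 4] 2·4^4 + 2·4^2 + 2·4 + 1  →[4↦5]→  2·5^5 + 2·5^2 + 2·5 + 1 = 6311  −1 ⇒ G_3=6310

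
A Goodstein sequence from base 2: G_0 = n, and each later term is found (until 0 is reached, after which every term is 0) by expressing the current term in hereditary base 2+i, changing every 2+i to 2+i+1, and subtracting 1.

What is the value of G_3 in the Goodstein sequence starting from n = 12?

i=0: 12 = 2^(2 + 1) + 2^2 (b=2); 2→3: 3^(3 + 1) + 3^3 = 108; 108−1 = 107
i=1: 107 = 3^(3 + 1) + 2·3^2 + 2·3 + 2 (b=3); 3→4: 4^(4 + 1) + 2·4^2 + 2·4 + 2 = 1066; 1066−1 = 1065
i=2: 1065 = 4^(4 + 1) + 2·4^2 + 2·4 + 1 (b=4); 4→5: 5^(5 + 1) + 2·5^2 + 2·5 + 1 = 15686; 15686−1 = 15685
i=3: 15685 = 5^(5 + 1) + 2·5^2 + 2·5 (b=5); 5→6: 6^(6 + 1) + 2·6^2 + 2·6 = 280020; 280020−1 = 280019

15685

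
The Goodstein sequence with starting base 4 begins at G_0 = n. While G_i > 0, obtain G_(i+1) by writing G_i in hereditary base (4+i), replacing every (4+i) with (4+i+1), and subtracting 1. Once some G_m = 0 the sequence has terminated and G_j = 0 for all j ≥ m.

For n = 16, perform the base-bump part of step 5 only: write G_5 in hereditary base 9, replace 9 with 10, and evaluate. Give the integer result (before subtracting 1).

40

G_0=16  [base 4] 4^2  →[4↦5]→  5^2 = 25  −1 ⇒ G_1=24
G_1=24  [base 5] 4·5 + 4  →[5↦6]→  4·6 + 4 = 28  −1 ⇒ G_2=27
G_2=27  [base 6] 4·6 + 3  →[6↦7]→  4·7 + 3 = 31  −1 ⇒ G_3=30
G_3=30  [base 7] 4·7 + 2  →[7↦8]→  4·8 + 2 = 34  −1 ⇒ G_4=33
G_4=33  [base 8] 4·8 + 1  →[8↦9]→  4·9 + 1 = 37  −1 ⇒ G_5=36
G_5=36  [base 9] 4·9  →[9↦10]→  4·10 = 40  −1 ⇒ G_6=39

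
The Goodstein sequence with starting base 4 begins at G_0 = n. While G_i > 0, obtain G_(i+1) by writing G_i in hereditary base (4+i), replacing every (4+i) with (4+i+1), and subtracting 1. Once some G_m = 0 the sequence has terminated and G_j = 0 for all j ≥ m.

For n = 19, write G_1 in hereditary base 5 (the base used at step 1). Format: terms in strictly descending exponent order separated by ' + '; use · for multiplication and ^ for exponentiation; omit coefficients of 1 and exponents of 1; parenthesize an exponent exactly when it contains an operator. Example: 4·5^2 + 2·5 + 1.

i=0: 19 = 4^2 + 3 (b=4); 4→5: 5^2 + 3 = 28; 28−1 = 27
i=1: 27 = 5^2 + 2 (b=5); 5→6: 6^2 + 2 = 38; 38−1 = 37

5^2 + 2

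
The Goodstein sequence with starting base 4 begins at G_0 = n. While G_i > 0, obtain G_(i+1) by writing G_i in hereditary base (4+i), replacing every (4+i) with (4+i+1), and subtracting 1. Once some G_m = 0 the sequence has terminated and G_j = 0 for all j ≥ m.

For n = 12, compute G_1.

14

i=0: 12 = 3·4 (b=4); 4→5: 3·5 = 15; 15−1 = 14
i=1: 14 = 2·5 + 4 (b=5); 5→6: 2·6 + 4 = 16; 16−1 = 15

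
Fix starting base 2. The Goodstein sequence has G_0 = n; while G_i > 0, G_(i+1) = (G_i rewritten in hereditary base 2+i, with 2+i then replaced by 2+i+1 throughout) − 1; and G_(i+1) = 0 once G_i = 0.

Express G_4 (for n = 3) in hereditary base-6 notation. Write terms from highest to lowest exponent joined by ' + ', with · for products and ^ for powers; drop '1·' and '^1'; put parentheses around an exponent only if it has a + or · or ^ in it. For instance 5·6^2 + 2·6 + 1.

1

i=0: 3 = 2 + 1 (b=2); 2→3: 3 + 1 = 4; 4−1 = 3
i=1: 3 = 3 (b=3); 3→4: 4 = 4; 4−1 = 3
i=2: 3 = 3 (b=4); 4→5: 3 = 3; 3−1 = 2
i=3: 2 = 2 (b=5); 5→6: 2 = 2; 2−1 = 1
i=4: 1 = 1 (b=6); 6→7: 1 = 1; 1−1 = 0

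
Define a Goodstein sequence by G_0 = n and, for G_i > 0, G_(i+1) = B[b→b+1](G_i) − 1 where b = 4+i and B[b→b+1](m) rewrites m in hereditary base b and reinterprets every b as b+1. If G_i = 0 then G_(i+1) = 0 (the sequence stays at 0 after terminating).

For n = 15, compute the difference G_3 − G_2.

2

(0) 15|_4 = 3·4 + 3 ↦ 3·5 + 3|_5 = 18 ⇒ 17
(1) 17|_5 = 3·5 + 2 ↦ 3·6 + 2|_6 = 20 ⇒ 19
(2) 19|_6 = 3·6 + 1 ↦ 3·7 + 1|_7 = 22 ⇒ 21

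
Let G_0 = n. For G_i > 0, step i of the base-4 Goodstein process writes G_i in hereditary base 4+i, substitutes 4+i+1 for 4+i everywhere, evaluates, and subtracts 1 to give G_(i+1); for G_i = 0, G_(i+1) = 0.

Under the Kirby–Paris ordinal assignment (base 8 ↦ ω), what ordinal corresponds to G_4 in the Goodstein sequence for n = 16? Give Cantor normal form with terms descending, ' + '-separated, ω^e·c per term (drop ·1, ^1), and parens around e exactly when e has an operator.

ω·4 + 1

step 0: 16 = 4^2; sub 5 for 4: 5^2; = 25; G_1 = 25−1 = 24
step 1: 24 = 4·5 + 4; sub 6 for 5: 4·6 + 4; = 28; G_2 = 28−1 = 27
step 2: 27 = 4·6 + 3; sub 7 for 6: 4·7 + 3; = 31; G_3 = 31−1 = 30
step 3: 30 = 4·7 + 2; sub 8 for 7: 4·8 + 2; = 34; G_4 = 34−1 = 33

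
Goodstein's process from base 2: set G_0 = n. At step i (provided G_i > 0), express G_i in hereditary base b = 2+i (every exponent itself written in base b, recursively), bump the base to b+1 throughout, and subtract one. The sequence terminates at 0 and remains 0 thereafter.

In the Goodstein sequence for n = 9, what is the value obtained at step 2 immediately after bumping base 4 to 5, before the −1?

i=0: 9 = 2^(2 + 1) + 1 (b=2); 2→3: 3^(3 + 1) + 1 = 82; 82−1 = 81
i=1: 81 = 3^(3 + 1) (b=3); 3→4: 4^(4 + 1) = 1024; 1024−1 = 1023
i=2: 1023 = 3·4^4 + 3·4^3 + 3·4^2 + 3·4 + 3 (b=4); 4→5: 3·5^5 + 3·5^3 + 3·5^2 + 3·5 + 3 = 9843; 9843−1 = 9842

9843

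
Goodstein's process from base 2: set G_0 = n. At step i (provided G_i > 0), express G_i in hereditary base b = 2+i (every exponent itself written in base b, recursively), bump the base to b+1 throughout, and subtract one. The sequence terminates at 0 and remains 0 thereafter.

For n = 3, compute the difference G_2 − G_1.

G_0 = 3. HB_2(3) = 2 + 1. Bump = 4. G_1 = 3.
G_1 = 3. HB_3(3) = 3. Bump = 4. G_2 = 3.

0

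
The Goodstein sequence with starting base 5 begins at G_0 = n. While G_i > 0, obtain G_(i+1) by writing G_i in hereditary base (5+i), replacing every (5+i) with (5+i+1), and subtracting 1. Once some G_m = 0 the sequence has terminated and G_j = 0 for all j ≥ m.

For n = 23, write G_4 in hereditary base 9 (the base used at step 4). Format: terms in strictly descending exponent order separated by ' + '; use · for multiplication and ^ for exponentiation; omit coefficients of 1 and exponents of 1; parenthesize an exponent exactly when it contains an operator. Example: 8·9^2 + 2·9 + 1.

3·9 + 8

base 5: 23 = 4·5 + 3; at 6: 4·6 + 3 = 27; next = 26
base 6: 26 = 4·6 + 2; at 7: 4·7 + 2 = 30; next = 29
base 7: 29 = 4·7 + 1; at 8: 4·8 + 1 = 33; next = 32
base 8: 32 = 4·8; at 9: 4·9 = 36; next = 35
base 9: 35 = 3·9 + 8; at 10: 3·10 + 8 = 38; next = 37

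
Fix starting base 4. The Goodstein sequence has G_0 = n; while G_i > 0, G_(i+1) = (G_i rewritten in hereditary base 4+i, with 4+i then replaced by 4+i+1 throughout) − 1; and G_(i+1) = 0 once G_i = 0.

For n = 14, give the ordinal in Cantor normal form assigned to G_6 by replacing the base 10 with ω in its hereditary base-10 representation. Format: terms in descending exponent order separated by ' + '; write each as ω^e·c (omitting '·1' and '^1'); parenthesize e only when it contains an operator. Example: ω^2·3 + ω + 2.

14 —HB4→ 3·4 + 2 —bump→ 3·5 + 2 = 17 —(−1)→ 16
16 —HB5→ 3·5 + 1 —bump→ 3·6 + 1 = 19 —(−1)→ 18
18 —HB6→ 3·6 —bump→ 3·7 = 21 —(−1)→ 20
20 —HB7→ 2·7 + 6 —bump→ 2·8 + 6 = 22 —(−1)→ 21
21 —HB8→ 2·8 + 5 —bump→ 2·9 + 5 = 23 —(−1)→ 22
22 —HB9→ 2·9 + 4 —bump→ 2·10 + 4 = 24 —(−1)→ 23
23 —HB10→ 2·10 + 3 —bump→ 2·11 + 3 = 25 —(−1)→ 24

ω·2 + 3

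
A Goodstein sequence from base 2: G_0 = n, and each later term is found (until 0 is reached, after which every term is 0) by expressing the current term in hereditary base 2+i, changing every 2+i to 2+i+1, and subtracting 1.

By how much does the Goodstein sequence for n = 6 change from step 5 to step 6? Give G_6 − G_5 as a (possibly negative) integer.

[0] 6 ≡ 2^2 + 2 (base 2). Lift 3: 30. −1: 29.
[1] 29 ≡ 3^3 + 2 (base 3). Lift 4: 258. −1: 257.
[2] 257 ≡ 4^4 + 1 (base 4). Lift 5: 3126. −1: 3125.
[3] 3125 ≡ 5^5 (base 5). Lift 6: 46656. −1: 46655.
[4] 46655 ≡ 5·6^5 + 5·6^4 + 5·6^3 + 5·6^2 + 5·6 + 5 (base 6). Lift 7: 98040. −1: 98039.
[5] 98039 ≡ 5·7^5 + 5·7^4 + 5·7^3 + 5·7^2 + 5·7 + 4 (base 7). Lift 8: 187244. −1: 187243.

89204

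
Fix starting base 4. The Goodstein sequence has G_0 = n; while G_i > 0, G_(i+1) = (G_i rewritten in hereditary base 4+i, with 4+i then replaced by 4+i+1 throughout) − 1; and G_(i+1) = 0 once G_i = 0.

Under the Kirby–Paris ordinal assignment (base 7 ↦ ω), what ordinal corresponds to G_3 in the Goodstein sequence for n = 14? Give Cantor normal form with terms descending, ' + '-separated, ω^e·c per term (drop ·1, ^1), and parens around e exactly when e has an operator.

ω·2 + 6

step 0: 14 = 3·4 + 2; sub 5 for 4: 3·5 + 2; = 17; G_1 = 17−1 = 16
step 1: 16 = 3·5 + 1; sub 6 for 5: 3·6 + 1; = 19; G_2 = 19−1 = 18
step 2: 18 = 3·6; sub 7 for 6: 3·7; = 21; G_3 = 21−1 = 20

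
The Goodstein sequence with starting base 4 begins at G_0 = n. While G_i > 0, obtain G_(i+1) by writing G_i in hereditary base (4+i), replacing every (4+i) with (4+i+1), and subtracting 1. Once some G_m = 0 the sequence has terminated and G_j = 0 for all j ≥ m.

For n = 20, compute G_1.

[0] 20 ≡ 4^2 + 4 (base 4). Lift 5: 30. −1: 29.
[1] 29 ≡ 5^2 + 4 (base 5). Lift 6: 40. −1: 39.

29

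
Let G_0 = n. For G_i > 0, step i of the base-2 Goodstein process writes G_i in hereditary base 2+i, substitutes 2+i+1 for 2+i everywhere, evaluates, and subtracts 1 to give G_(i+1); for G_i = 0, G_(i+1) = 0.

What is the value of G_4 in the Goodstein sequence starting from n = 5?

775

5 —HB2→ 2^2 + 1 —bump→ 3^3 + 1 = 28 —(−1)→ 27
27 —HB3→ 3^3 —bump→ 4^4 = 256 —(−1)→ 255
255 —HB4→ 3·4^3 + 3·4^2 + 3·4 + 3 —bump→ 3·5^3 + 3·5^2 + 3·5 + 3 = 468 —(−1)→ 467
467 —HB5→ 3·5^3 + 3·5^2 + 3·5 + 2 —bump→ 3·6^3 + 3·6^2 + 3·6 + 2 = 776 —(−1)→ 775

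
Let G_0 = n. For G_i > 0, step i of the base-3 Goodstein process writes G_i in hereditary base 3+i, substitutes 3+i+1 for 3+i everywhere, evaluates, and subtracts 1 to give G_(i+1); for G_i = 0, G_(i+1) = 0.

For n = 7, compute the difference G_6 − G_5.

0

step 0: 7 = 2·3 + 1; sub 4 for 3: 2·4 + 1; = 9; G_1 = 9−1 = 8
step 1: 8 = 2·4; sub 5 for 4: 2·5; = 10; G_2 = 10−1 = 9
step 2: 9 = 5 + 4; sub 6 for 5: 6 + 4; = 10; G_3 = 10−1 = 9
step 3: 9 = 6 + 3; sub 7 for 6: 7 + 3; = 10; G_4 = 10−1 = 9
step 4: 9 = 7 + 2; sub 8 for 7: 8 + 2; = 10; G_5 = 10−1 = 9
step 5: 9 = 8 + 1; sub 9 for 8: 9 + 1; = 10; G_6 = 10−1 = 9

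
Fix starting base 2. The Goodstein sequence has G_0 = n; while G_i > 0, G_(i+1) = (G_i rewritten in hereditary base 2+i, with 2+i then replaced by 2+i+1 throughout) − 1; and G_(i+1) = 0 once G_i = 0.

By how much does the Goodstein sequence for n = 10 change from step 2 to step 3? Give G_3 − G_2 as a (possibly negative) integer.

14600

G_0 = 10. HB_2(10) = 2^(2 + 1) + 2. Bump = 84. G_1 = 83.
G_1 = 83. HB_3(83) = 3^(3 + 1) + 2. Bump = 1026. G_2 = 1025.
G_2 = 1025. HB_4(1025) = 4^(4 + 1) + 1. Bump = 15626. G_3 = 15625.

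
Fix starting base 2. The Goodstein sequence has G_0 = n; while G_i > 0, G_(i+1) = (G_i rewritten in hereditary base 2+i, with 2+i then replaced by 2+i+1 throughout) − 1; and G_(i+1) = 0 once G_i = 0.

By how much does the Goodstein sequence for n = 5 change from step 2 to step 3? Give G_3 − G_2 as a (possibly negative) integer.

212

5 —HB2→ 2^2 + 1 —bump→ 3^3 + 1 = 28 —(−1)→ 27
27 —HB3→ 3^3 —bump→ 4^4 = 256 —(−1)→ 255
255 —HB4→ 3·4^3 + 3·4^2 + 3·4 + 3 —bump→ 3·5^3 + 3·5^2 + 3·5 + 3 = 468 —(−1)→ 467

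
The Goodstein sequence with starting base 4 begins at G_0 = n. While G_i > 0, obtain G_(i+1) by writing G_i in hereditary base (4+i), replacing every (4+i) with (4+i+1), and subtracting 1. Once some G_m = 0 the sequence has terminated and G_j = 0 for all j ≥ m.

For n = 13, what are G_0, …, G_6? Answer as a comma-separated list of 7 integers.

i=0: 13 = 3·4 + 1 (b=4); 4→5: 3·5 + 1 = 16; 16−1 = 15
i=1: 15 = 3·5 (b=5); 5→6: 3·6 = 18; 18−1 = 17
i=2: 17 = 2·6 + 5 (b=6); 6→7: 2·7 + 5 = 19; 19−1 = 18
i=3: 18 = 2·7 + 4 (b=7); 7→8: 2·8 + 4 = 20; 20−1 = 19
i=4: 19 = 2·8 + 3 (b=8); 8→9: 2·9 + 3 = 21; 21−1 = 20
i=5: 20 = 2·9 + 2 (b=9); 9→10: 2·10 + 2 = 22; 22−1 = 21

13, 15, 17, 18, 19, 20, 21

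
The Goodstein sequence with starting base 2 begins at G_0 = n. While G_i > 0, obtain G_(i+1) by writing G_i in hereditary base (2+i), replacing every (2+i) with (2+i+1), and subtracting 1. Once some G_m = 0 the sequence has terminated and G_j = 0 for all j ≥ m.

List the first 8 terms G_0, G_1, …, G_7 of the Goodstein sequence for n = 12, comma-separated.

12, 107, 1065, 15685, 280019, 5764910, 134217867, 3486784574

i=0: 12 = 2^(2 + 1) + 2^2 (b=2); 2→3: 3^(3 + 1) + 3^3 = 108; 108−1 = 107
i=1: 107 = 3^(3 + 1) + 2·3^2 + 2·3 + 2 (b=3); 3→4: 4^(4 + 1) + 2·4^2 + 2·4 + 2 = 1066; 1066−1 = 1065
i=2: 1065 = 4^(4 + 1) + 2·4^2 + 2·4 + 1 (b=4); 4→5: 5^(5 + 1) + 2·5^2 + 2·5 + 1 = 15686; 15686−1 = 15685
i=3: 15685 = 5^(5 + 1) + 2·5^2 + 2·5 (b=5); 5→6: 6^(6 + 1) + 2·6^2 + 2·6 = 280020; 280020−1 = 280019
i=4: 280019 = 6^(6 + 1) + 2·6^2 + 6 + 5 (b=6); 6→7: 7^(7 + 1) + 2·7^2 + 7 + 5 = 5764911; 5764911−1 = 5764910
i=5: 5764910 = 7^(7 + 1) + 2·7^2 + 7 + 4 (b=7); 7→8: 8^(8 + 1) + 2·8^2 + 8 + 4 = 134217868; 134217868−1 = 134217867
i=6: 134217867 = 8^(8 + 1) + 2·8^2 + 8 + 3 (b=8); 8→9: 9^(9 + 1) + 2·9^2 + 9 + 3 = 3486784575; 3486784575−1 = 3486784574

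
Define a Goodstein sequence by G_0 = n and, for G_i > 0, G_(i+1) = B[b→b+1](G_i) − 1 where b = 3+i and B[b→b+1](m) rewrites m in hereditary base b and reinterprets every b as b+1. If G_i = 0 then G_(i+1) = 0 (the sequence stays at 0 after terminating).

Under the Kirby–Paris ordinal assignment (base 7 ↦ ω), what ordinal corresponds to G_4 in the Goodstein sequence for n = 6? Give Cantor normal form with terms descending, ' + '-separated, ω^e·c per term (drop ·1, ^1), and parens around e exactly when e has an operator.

base 3: 6 = 2·3; at 4: 2·4 = 8; next = 7
base 4: 7 = 4 + 3; at 5: 5 + 3 = 8; next = 7
base 5: 7 = 5 + 2; at 6: 6 + 2 = 8; next = 7
base 6: 7 = 6 + 1; at 7: 7 + 1 = 8; next = 7
base 7: 7 = 7; at 8: 8 = 8; next = 7

ω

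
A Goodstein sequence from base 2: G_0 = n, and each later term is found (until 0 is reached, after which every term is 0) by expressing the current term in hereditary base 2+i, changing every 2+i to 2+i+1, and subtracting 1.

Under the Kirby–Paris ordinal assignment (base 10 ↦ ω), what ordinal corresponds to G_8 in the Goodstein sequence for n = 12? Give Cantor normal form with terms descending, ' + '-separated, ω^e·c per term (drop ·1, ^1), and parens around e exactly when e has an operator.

base 2: 12 = 2^(2 + 1) + 2^2; at 3: 3^(3 + 1) + 3^3 = 108; next = 107
base 3: 107 = 3^(3 + 1) + 2·3^2 + 2·3 + 2; at 4: 4^(4 + 1) + 2·4^2 + 2·4 + 2 = 1066; next = 1065
base 4: 1065 = 4^(4 + 1) + 2·4^2 + 2·4 + 1; at 5: 5^(5 + 1) + 2·5^2 + 2·5 + 1 = 15686; next = 15685
base 5: 15685 = 5^(5 + 1) + 2·5^2 + 2·5; at 6: 6^(6 + 1) + 2·6^2 + 2·6 = 280020; next = 280019
base 6: 280019 = 6^(6 + 1) + 2·6^2 + 6 + 5; at 7: 7^(7 + 1) + 2·7^2 + 7 + 5 = 5764911; next = 5764910
base 7: 5764910 = 7^(7 + 1) + 2·7^2 + 7 + 4; at 8: 8^(8 + 1) + 2·8^2 + 8 + 4 = 134217868; next = 134217867
base 8: 134217867 = 8^(8 + 1) + 2·8^2 + 8 + 3; at 9: 9^(9 + 1) + 2·9^2 + 9 + 3 = 3486784575; next = 3486784574
base 9: 3486784574 = 9^(9 + 1) + 2·9^2 + 9 + 2; at 10: 10^(10 + 1) + 2·10^2 + 10 + 2 = 100000000212; next = 100000000211

ω^(ω + 1) + ω^2·2 + ω + 1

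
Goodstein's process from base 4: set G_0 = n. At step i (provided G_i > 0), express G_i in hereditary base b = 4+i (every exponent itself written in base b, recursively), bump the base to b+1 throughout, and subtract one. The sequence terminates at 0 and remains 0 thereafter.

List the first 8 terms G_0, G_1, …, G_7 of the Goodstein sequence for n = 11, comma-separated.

11, 12, 13, 14, 15, 15, 15, 15

i=0: 11 = 2·4 + 3 (b=4); 4→5: 2·5 + 3 = 13; 13−1 = 12
i=1: 12 = 2·5 + 2 (b=5); 5→6: 2·6 + 2 = 14; 14−1 = 13
i=2: 13 = 2·6 + 1 (b=6); 6→7: 2·7 + 1 = 15; 15−1 = 14
i=3: 14 = 2·7 (b=7); 7→8: 2·8 = 16; 16−1 = 15
i=4: 15 = 8 + 7 (b=8); 8→9: 9 + 7 = 16; 16−1 = 15
i=5: 15 = 9 + 6 (b=9); 9→10: 10 + 6 = 16; 16−1 = 15
i=6: 15 = 10 + 5 (b=10); 10→11: 11 + 5 = 16; 16−1 = 15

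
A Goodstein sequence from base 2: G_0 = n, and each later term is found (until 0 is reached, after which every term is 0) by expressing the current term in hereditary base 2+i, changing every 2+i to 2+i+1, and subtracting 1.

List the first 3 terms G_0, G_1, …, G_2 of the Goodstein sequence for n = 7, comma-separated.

G_0=7  [base 2] 2^2 + 2 + 1  →[2↦3]→  3^3 + 3 + 1 = 31  −1 ⇒ G_1=30
G_1=30  [base 3] 3^3 + 3  →[3↦4]→  4^4 + 4 = 260  −1 ⇒ G_2=259

7, 30, 259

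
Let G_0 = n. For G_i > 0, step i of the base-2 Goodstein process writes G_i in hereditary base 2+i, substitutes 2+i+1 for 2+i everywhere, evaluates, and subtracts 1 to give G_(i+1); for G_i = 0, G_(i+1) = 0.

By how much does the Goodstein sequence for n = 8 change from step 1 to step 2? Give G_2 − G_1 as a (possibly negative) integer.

473

G_0 = 8. HB_2(8) = 2^(2 + 1). Bump = 81. G_1 = 80.
G_1 = 80. HB_3(80) = 2·3^3 + 2·3^2 + 2·3 + 2. Bump = 554. G_2 = 553.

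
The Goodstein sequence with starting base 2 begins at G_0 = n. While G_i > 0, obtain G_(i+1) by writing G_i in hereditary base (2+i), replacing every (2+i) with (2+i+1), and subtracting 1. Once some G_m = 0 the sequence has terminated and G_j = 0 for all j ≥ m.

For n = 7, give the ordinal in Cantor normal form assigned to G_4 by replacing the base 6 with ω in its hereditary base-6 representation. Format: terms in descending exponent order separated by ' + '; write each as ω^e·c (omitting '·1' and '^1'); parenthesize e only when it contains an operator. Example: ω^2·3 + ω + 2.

7 —HB2→ 2^2 + 2 + 1 —bump→ 3^3 + 3 + 1 = 31 —(−1)→ 30
30 —HB3→ 3^3 + 3 —bump→ 4^4 + 4 = 260 —(−1)→ 259
259 —HB4→ 4^4 + 3 —bump→ 5^5 + 3 = 3128 —(−1)→ 3127
3127 —HB5→ 5^5 + 2 —bump→ 6^6 + 2 = 46658 —(−1)→ 46657
46657 —HB6→ 6^6 + 1 —bump→ 7^7 + 1 = 823544 —(−1)→ 823543

ω^ω + 1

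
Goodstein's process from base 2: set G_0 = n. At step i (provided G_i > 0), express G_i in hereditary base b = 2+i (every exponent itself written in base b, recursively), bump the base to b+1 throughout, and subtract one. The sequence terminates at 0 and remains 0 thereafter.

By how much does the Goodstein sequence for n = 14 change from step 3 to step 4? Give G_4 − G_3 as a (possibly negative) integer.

step 0: 14 = 2^(2 + 1) + 2^2 + 2; sub 3 for 2: 3^(3 + 1) + 3^3 + 3; = 111; G_1 = 111−1 = 110
step 1: 110 = 3^(3 + 1) + 3^3 + 2; sub 4 for 3: 4^(4 + 1) + 4^4 + 2; = 1282; G_2 = 1282−1 = 1281
step 2: 1281 = 4^(4 + 1) + 4^4 + 1; sub 5 for 4: 5^(5 + 1) + 5^5 + 1; = 18751; G_3 = 18751−1 = 18750
step 3: 18750 = 5^(5 + 1) + 5^5; sub 6 for 5: 6^(6 + 1) + 6^6; = 326592; G_4 = 326592−1 = 326591

307841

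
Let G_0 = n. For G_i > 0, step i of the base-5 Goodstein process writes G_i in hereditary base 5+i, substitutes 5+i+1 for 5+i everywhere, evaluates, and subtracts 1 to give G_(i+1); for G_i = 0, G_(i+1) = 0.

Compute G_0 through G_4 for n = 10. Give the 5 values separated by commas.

10, 11, 11, 11, 11

(0) 10|_5 = 2·5 ↦ 2·6|_6 = 12 ⇒ 11
(1) 11|_6 = 6 + 5 ↦ 7 + 5|_7 = 12 ⇒ 11
(2) 11|_7 = 7 + 4 ↦ 8 + 4|_8 = 12 ⇒ 11
(3) 11|_8 = 8 + 3 ↦ 9 + 3|_9 = 12 ⇒ 11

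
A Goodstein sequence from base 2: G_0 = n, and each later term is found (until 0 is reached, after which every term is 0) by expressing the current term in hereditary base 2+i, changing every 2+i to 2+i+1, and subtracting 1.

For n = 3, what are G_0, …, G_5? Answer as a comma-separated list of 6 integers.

3, 3, 3, 2, 1, 0

(0) 3|_2 = 2 + 1 ↦ 3 + 1|_3 = 4 ⇒ 3
(1) 3|_3 = 3 ↦ 4|_4 = 4 ⇒ 3
(2) 3|_4 = 3 ↦ 3|_5 = 3 ⇒ 2
(3) 2|_5 = 2 ↦ 2|_6 = 2 ⇒ 1
(4) 1|_6 = 1 ↦ 1|_7 = 1 ⇒ 0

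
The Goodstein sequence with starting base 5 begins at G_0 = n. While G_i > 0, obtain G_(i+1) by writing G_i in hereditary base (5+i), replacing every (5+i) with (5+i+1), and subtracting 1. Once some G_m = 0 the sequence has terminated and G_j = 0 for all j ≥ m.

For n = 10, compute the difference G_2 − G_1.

(0) 10|_5 = 2·5 ↦ 2·6|_6 = 12 ⇒ 11
(1) 11|_6 = 6 + 5 ↦ 7 + 5|_7 = 12 ⇒ 11

0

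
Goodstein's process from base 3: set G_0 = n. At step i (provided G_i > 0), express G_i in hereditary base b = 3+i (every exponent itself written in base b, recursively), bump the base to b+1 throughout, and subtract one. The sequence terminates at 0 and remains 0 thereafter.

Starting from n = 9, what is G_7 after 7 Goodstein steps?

25

9 —HB3→ 3^2 —bump→ 4^2 = 16 —(−1)→ 15
15 —HB4→ 3·4 + 3 —bump→ 3·5 + 3 = 18 —(−1)→ 17
17 —HB5→ 3·5 + 2 —bump→ 3·6 + 2 = 20 —(−1)→ 19
19 —HB6→ 3·6 + 1 —bump→ 3·7 + 1 = 22 —(−1)→ 21
21 —HB7→ 3·7 —bump→ 3·8 = 24 —(−1)→ 23
23 —HB8→ 2·8 + 7 —bump→ 2·9 + 7 = 25 —(−1)→ 24
24 —HB9→ 2·9 + 6 —bump→ 2·10 + 6 = 26 —(−1)→ 25
25 —HB10→ 2·10 + 5 —bump→ 2·11 + 5 = 27 —(−1)→ 26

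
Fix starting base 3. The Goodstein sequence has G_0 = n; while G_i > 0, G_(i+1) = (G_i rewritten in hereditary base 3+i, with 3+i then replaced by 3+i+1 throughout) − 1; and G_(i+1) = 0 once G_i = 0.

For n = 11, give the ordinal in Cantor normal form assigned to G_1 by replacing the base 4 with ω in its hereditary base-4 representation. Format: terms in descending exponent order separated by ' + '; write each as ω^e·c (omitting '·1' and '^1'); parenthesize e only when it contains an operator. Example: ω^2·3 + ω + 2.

base 3: 11 = 3^2 + 2; at 4: 4^2 + 2 = 18; next = 17
base 4: 17 = 4^2 + 1; at 5: 5^2 + 1 = 26; next = 25

ω^2 + 1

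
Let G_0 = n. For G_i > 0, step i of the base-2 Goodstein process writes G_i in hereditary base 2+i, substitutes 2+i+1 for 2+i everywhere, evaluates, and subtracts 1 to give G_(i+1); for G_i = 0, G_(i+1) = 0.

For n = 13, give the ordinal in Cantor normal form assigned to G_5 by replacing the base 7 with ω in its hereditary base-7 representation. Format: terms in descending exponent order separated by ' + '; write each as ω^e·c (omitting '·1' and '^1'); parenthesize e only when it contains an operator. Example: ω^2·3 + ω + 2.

ω^(ω + 1) + ω^3·3 + ω^2·3 + ω·3

G_0=13  [base 2] 2^(2 + 1) + 2^2 + 1  →[2↦3]→  3^(3 + 1) + 3^3 + 1 = 109  −1 ⇒ G_1=108
G_1=108  [base 3] 3^(3 + 1) + 3^3  →[3↦4]→  4^(4 + 1) + 4^4 = 1280  −1 ⇒ G_2=1279
G_2=1279  [base 4] 4^(4 + 1) + 3·4^3 + 3·4^2 + 3·4 + 3  →[4↦5]→  5^(5 + 1) + 3·5^3 + 3·5^2 + 3·5 + 3 = 16093  −1 ⇒ G_3=16092
G_3=16092  [base 5] 5^(5 + 1) + 3·5^3 + 3·5^2 + 3·5 + 2  →[5↦6]→  6^(6 + 1) + 3·6^3 + 3·6^2 + 3·6 + 2 = 280712  −1 ⇒ G_4=280711
G_4=280711  [base 6] 6^(6 + 1) + 3·6^3 + 3·6^2 + 3·6 + 1  →[6↦7]→  7^(7 + 1) + 3·7^3 + 3·7^2 + 3·7 + 1 = 5765999  −1 ⇒ G_5=5765998
G_5=5765998  [base 7] 7^(7 + 1) + 3·7^3 + 3·7^2 + 3·7  →[7↦8]→  8^(8 + 1) + 3·8^3 + 3·8^2 + 3·8 = 134219480  −1 ⇒ G_6=134219479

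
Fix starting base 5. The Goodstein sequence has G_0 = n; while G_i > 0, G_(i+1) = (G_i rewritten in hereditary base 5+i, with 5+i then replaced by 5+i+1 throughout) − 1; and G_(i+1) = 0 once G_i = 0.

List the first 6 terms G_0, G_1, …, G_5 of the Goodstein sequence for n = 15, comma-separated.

15, 17, 18, 19, 20, 21

15 —HB5→ 3·5 —bump→ 3·6 = 18 —(−1)→ 17
17 —HB6→ 2·6 + 5 —bump→ 2·7 + 5 = 19 —(−1)→ 18
18 —HB7→ 2·7 + 4 —bump→ 2·8 + 4 = 20 —(−1)→ 19
19 —HB8→ 2·8 + 3 —bump→ 2·9 + 3 = 21 —(−1)→ 20
20 —HB9→ 2·9 + 2 —bump→ 2·10 + 2 = 22 —(−1)→ 21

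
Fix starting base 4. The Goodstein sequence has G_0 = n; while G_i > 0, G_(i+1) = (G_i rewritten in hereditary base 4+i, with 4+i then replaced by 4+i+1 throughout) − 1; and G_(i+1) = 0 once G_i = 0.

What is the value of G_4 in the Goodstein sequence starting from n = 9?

11

G_0=9  [base 4] 2·4 + 1  →[4↦5]→  2·5 + 1 = 11  −1 ⇒ G_1=10
G_1=10  [base 5] 2·5  →[5↦6]→  2·6 = 12  −1 ⇒ G_2=11
G_2=11  [base 6] 6 + 5  →[6↦7]→  7 + 5 = 12  −1 ⇒ G_3=11
G_3=11  [base 7] 7 + 4  →[7↦8]→  8 + 4 = 12  −1 ⇒ G_4=11
G_4=11  [base 8] 8 + 3  →[8↦9]→  9 + 3 = 12  −1 ⇒ G_5=11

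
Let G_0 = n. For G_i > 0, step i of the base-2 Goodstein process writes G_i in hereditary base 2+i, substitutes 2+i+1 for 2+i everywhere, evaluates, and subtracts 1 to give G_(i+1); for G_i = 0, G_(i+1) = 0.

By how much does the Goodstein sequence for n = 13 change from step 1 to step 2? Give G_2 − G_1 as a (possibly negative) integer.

1171

step 0: 13 = 2^(2 + 1) + 2^2 + 1; sub 3 for 2: 3^(3 + 1) + 3^3 + 1; = 109; G_1 = 109−1 = 108
step 1: 108 = 3^(3 + 1) + 3^3; sub 4 for 3: 4^(4 + 1) + 4^4; = 1280; G_2 = 1280−1 = 1279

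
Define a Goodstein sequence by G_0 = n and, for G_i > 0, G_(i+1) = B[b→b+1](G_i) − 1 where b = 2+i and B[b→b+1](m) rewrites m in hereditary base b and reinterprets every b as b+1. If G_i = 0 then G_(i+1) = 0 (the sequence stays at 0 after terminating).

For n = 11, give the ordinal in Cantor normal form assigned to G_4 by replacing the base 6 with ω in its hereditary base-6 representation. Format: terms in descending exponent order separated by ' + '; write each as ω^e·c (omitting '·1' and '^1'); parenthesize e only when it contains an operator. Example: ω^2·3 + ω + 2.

ω^(ω + 1) + 1

G_0 = 11. HB_2(11) = 2^(2 + 1) + 2 + 1. Bump = 85. G_1 = 84.
G_1 = 84. HB_3(84) = 3^(3 + 1) + 3. Bump = 1028. G_2 = 1027.
G_2 = 1027. HB_4(1027) = 4^(4 + 1) + 3. Bump = 15628. G_3 = 15627.
G_3 = 15627. HB_5(15627) = 5^(5 + 1) + 2. Bump = 279938. G_4 = 279937.
G_4 = 279937. HB_6(279937) = 6^(6 + 1) + 1. Bump = 5764802. G_5 = 5764801.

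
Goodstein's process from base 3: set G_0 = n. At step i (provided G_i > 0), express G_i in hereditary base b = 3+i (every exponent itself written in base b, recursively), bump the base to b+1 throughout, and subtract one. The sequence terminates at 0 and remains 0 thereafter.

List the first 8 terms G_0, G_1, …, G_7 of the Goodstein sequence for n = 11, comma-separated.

[0] 11 ≡ 3^2 + 2 (base 3). Lift 4: 18. −1: 17.
[1] 17 ≡ 4^2 + 1 (base 4). Lift 5: 26. −1: 25.
[2] 25 ≡ 5^2 (base 5). Lift 6: 36. −1: 35.
[3] 35 ≡ 5·6 + 5 (base 6). Lift 7: 40. −1: 39.
[4] 39 ≡ 5·7 + 4 (base 7). Lift 8: 44. −1: 43.
[5] 43 ≡ 5·8 + 3 (base 8). Lift 9: 48. −1: 47.
[6] 47 ≡ 5·9 + 2 (base 9). Lift 10: 52. −1: 51.

11, 17, 25, 35, 39, 43, 47, 51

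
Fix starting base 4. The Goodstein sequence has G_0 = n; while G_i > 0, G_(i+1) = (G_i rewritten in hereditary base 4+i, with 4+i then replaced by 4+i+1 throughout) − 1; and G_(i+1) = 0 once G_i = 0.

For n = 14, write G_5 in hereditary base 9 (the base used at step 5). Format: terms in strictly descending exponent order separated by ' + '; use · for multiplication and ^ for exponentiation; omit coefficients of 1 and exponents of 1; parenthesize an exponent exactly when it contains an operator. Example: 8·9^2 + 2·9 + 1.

2·9 + 4

G_0 = 14. HB_4(14) = 3·4 + 2. Bump = 17. G_1 = 16.
G_1 = 16. HB_5(16) = 3·5 + 1. Bump = 19. G_2 = 18.
G_2 = 18. HB_6(18) = 3·6. Bump = 21. G_3 = 20.
G_3 = 20. HB_7(20) = 2·7 + 6. Bump = 22. G_4 = 21.
G_4 = 21. HB_8(21) = 2·8 + 5. Bump = 23. G_5 = 22.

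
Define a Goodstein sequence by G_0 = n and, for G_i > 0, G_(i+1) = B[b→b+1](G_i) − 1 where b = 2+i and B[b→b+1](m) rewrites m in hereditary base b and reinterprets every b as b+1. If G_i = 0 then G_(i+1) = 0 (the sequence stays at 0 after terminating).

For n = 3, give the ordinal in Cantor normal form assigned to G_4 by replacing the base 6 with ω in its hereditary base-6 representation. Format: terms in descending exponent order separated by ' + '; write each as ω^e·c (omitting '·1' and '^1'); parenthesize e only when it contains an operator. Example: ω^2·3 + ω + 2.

1

[0] 3 ≡ 2 + 1 (base 2). Lift 3: 4. −1: 3.
[1] 3 ≡ 3 (base 3). Lift 4: 4. −1: 3.
[2] 3 ≡ 3 (base 4). Lift 5: 3. −1: 2.
[3] 2 ≡ 2 (base 5). Lift 6: 2. −1: 1.
[4] 1 ≡ 1 (base 6). Lift 7: 1. −1: 0.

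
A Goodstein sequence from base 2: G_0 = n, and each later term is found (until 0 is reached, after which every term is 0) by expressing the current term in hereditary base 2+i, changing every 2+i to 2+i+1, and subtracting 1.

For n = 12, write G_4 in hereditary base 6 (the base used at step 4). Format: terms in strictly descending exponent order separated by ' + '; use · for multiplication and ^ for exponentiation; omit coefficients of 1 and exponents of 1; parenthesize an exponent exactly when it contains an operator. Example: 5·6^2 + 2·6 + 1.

6^(6 + 1) + 2·6^2 + 6 + 5

(0) 12|_2 = 2^(2 + 1) + 2^2 ↦ 3^(3 + 1) + 3^3|_3 = 108 ⇒ 107
(1) 107|_3 = 3^(3 + 1) + 2·3^2 + 2·3 + 2 ↦ 4^(4 + 1) + 2·4^2 + 2·4 + 2|_4 = 1066 ⇒ 1065
(2) 1065|_4 = 4^(4 + 1) + 2·4^2 + 2·4 + 1 ↦ 5^(5 + 1) + 2·5^2 + 2·5 + 1|_5 = 15686 ⇒ 15685
(3) 15685|_5 = 5^(5 + 1) + 2·5^2 + 2·5 ↦ 6^(6 + 1) + 2·6^2 + 2·6|_6 = 280020 ⇒ 280019
(4) 280019|_6 = 6^(6 + 1) + 2·6^2 + 6 + 5 ↦ 7^(7 + 1) + 2·7^2 + 7 + 5|_7 = 5764911 ⇒ 5764910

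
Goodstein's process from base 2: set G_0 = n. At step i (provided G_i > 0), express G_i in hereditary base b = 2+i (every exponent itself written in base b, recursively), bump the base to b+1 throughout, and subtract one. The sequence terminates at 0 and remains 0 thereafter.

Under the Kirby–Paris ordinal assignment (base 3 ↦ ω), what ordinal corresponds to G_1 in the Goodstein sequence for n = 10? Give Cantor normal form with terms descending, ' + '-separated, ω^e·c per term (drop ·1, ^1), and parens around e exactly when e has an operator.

ω^(ω + 1) + 2

base 2: 10 = 2^(2 + 1) + 2; at 3: 3^(3 + 1) + 3 = 84; next = 83
base 3: 83 = 3^(3 + 1) + 2; at 4: 4^(4 + 1) + 2 = 1026; next = 1025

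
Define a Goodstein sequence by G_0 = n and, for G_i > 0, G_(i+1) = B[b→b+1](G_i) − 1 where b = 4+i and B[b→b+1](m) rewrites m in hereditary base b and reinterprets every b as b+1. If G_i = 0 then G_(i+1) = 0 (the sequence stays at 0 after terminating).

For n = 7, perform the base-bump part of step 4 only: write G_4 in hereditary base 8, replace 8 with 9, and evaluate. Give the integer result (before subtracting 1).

(0) 7|_4 = 4 + 3 ↦ 5 + 3|_5 = 8 ⇒ 7
(1) 7|_5 = 5 + 2 ↦ 6 + 2|_6 = 8 ⇒ 7
(2) 7|_6 = 6 + 1 ↦ 7 + 1|_7 = 8 ⇒ 7
(3) 7|_7 = 7 ↦ 8|_8 = 8 ⇒ 7

7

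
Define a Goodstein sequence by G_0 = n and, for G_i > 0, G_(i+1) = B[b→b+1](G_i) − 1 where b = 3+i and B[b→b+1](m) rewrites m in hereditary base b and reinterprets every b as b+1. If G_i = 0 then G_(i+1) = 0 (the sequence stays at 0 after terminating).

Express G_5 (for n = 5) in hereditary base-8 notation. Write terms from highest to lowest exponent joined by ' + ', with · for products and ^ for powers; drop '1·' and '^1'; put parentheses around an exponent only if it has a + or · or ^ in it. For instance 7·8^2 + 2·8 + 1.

(0) 5|_3 = 3 + 2 ↦ 4 + 2|_4 = 6 ⇒ 5
(1) 5|_4 = 4 + 1 ↦ 5 + 1|_5 = 6 ⇒ 5
(2) 5|_5 = 5 ↦ 6|_6 = 6 ⇒ 5
(3) 5|_6 = 5 ↦ 5|_7 = 5 ⇒ 4
(4) 4|_7 = 4 ↦ 4|_8 = 4 ⇒ 3
(5) 3|_8 = 3 ↦ 3|_9 = 3 ⇒ 2

3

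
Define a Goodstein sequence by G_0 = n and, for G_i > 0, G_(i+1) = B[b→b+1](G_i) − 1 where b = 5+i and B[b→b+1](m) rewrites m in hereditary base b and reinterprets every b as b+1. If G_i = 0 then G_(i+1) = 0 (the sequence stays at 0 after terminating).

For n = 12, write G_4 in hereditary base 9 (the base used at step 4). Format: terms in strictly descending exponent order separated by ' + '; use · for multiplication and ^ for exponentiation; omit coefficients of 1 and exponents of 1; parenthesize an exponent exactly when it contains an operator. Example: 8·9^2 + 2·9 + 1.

9 + 6

G_0 = 12. HB_5(12) = 2·5 + 2. Bump = 14. G_1 = 13.
G_1 = 13. HB_6(13) = 2·6 + 1. Bump = 15. G_2 = 14.
G_2 = 14. HB_7(14) = 2·7. Bump = 16. G_3 = 15.
G_3 = 15. HB_8(15) = 8 + 7. Bump = 16. G_4 = 15.
G_4 = 15. HB_9(15) = 9 + 6. Bump = 16. G_5 = 15.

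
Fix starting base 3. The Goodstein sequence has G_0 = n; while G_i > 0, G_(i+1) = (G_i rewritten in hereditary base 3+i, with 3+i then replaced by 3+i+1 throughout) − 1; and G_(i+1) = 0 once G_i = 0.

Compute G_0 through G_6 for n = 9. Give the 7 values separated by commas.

(0) 9|_3 = 3^2 ↦ 4^2|_4 = 16 ⇒ 15
(1) 15|_4 = 3·4 + 3 ↦ 3·5 + 3|_5 = 18 ⇒ 17
(2) 17|_5 = 3·5 + 2 ↦ 3·6 + 2|_6 = 20 ⇒ 19
(3) 19|_6 = 3·6 + 1 ↦ 3·7 + 1|_7 = 22 ⇒ 21
(4) 21|_7 = 3·7 ↦ 3·8|_8 = 24 ⇒ 23
(5) 23|_8 = 2·8 + 7 ↦ 2·9 + 7|_9 = 25 ⇒ 24

9, 15, 17, 19, 21, 23, 24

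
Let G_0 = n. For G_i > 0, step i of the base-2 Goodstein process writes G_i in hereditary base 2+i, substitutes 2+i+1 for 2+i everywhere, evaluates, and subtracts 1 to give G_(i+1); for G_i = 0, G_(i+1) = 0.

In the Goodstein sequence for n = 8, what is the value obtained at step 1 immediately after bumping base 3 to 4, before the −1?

[0] 8 ≡ 2^(2 + 1) (base 2). Lift 3: 81. −1: 80.
[1] 80 ≡ 2·3^3 + 2·3^2 + 2·3 + 2 (base 3). Lift 4: 554. −1: 553.

554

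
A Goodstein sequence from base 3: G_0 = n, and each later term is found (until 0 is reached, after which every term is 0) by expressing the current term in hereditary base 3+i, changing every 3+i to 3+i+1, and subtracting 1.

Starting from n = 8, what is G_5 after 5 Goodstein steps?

8 —HB3→ 2·3 + 2 —bump→ 2·4 + 2 = 10 —(−1)→ 9
9 —HB4→ 2·4 + 1 —bump→ 2·5 + 1 = 11 —(−1)→ 10
10 —HB5→ 2·5 —bump→ 2·6 = 12 —(−1)→ 11
11 —HB6→ 6 + 5 —bump→ 7 + 5 = 12 —(−1)→ 11
11 —HB7→ 7 + 4 —bump→ 8 + 4 = 12 —(−1)→ 11

11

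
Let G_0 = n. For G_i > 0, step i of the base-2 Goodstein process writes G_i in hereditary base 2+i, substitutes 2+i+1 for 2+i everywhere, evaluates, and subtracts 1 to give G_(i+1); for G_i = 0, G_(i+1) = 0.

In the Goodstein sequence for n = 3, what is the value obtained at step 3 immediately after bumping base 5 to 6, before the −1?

G_0=3  [base 2] 2 + 1  →[2↦3]→  3 + 1 = 4  −1 ⇒ G_1=3
G_1=3  [base 3] 3  →[3↦4]→  4 = 4  −1 ⇒ G_2=3
G_2=3  [base 4] 3  →[4↦5]→  3 = 3  −1 ⇒ G_3=2

2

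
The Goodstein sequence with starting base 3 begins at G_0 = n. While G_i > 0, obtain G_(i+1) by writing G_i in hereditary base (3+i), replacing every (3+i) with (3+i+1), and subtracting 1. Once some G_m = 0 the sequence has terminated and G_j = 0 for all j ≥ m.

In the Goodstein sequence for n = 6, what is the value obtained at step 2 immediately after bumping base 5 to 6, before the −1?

8

6 —HB3→ 2·3 —bump→ 2·4 = 8 —(−1)→ 7
7 —HB4→ 4 + 3 —bump→ 5 + 3 = 8 —(−1)→ 7
7 —HB5→ 5 + 2 —bump→ 6 + 2 = 8 —(−1)→ 7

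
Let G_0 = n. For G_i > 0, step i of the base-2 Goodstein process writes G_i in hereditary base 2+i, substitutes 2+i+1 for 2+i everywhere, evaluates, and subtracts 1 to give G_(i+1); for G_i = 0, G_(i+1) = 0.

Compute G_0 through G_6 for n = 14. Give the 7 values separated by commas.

14, 110, 1281, 18750, 326591, 5862840, 134404971

(0) 14|_2 = 2^(2 + 1) + 2^2 + 2 ↦ 3^(3 + 1) + 3^3 + 3|_3 = 111 ⇒ 110
(1) 110|_3 = 3^(3 + 1) + 3^3 + 2 ↦ 4^(4 + 1) + 4^4 + 2|_4 = 1282 ⇒ 1281
(2) 1281|_4 = 4^(4 + 1) + 4^4 + 1 ↦ 5^(5 + 1) + 5^5 + 1|_5 = 18751 ⇒ 18750
(3) 18750|_5 = 5^(5 + 1) + 5^5 ↦ 6^(6 + 1) + 6^6|_6 = 326592 ⇒ 326591
(4) 326591|_6 = 6^(6 + 1) + 5·6^5 + 5·6^4 + 5·6^3 + 5·6^2 + 5·6 + 5 ↦ 7^(7 + 1) + 5·7^5 + 5·7^4 + 5·7^3 + 5·7^2 + 5·7 + 5|_7 = 5862841 ⇒ 5862840
(5) 5862840|_7 = 7^(7 + 1) + 5·7^5 + 5·7^4 + 5·7^3 + 5·7^2 + 5·7 + 4 ↦ 8^(8 + 1) + 5·8^5 + 5·8^4 + 5·8^3 + 5·8^2 + 5·8 + 4|_8 = 134404972 ⇒ 134404971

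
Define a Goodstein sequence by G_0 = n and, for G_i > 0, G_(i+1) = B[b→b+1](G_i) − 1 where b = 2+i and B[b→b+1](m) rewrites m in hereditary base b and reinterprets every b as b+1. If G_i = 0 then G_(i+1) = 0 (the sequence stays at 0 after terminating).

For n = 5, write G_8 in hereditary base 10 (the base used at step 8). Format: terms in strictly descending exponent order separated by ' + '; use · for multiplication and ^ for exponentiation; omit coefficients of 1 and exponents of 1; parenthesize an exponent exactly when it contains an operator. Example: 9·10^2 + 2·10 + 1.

[0] 5 ≡ 2^2 + 1 (base 2). Lift 3: 28. −1: 27.
[1] 27 ≡ 3^3 (base 3). Lift 4: 256. −1: 255.
[2] 255 ≡ 3·4^3 + 3·4^2 + 3·4 + 3 (base 4). Lift 5: 468. −1: 467.
[3] 467 ≡ 3·5^3 + 3·5^2 + 3·5 + 2 (base 5). Lift 6: 776. −1: 775.
[4] 775 ≡ 3·6^3 + 3·6^2 + 3·6 + 1 (base 6). Lift 7: 1198. −1: 1197.
[5] 1197 ≡ 3·7^3 + 3·7^2 + 3·7 (base 7). Lift 8: 1752. −1: 1751.
[6] 1751 ≡ 3·8^3 + 3·8^2 + 2·8 + 7 (base 8). Lift 9: 2455. −1: 2454.
[7] 2454 ≡ 3·9^3 + 3·9^2 + 2·9 + 6 (base 9). Lift 10: 3326. −1: 3325.

3·10^3 + 3·10^2 + 2·10 + 5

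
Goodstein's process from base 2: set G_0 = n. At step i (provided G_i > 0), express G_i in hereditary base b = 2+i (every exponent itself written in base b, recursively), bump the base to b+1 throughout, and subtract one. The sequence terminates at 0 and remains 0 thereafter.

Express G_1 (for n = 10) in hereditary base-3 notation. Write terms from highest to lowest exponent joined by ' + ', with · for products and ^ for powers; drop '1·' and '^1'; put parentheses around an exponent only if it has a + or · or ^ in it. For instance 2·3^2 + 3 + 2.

3^(3 + 1) + 2

step 0: 10 = 2^(2 + 1) + 2; sub 3 for 2: 3^(3 + 1) + 3; = 84; G_1 = 84−1 = 83
step 1: 83 = 3^(3 + 1) + 2; sub 4 for 3: 4^(4 + 1) + 2; = 1026; G_2 = 1026−1 = 1025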